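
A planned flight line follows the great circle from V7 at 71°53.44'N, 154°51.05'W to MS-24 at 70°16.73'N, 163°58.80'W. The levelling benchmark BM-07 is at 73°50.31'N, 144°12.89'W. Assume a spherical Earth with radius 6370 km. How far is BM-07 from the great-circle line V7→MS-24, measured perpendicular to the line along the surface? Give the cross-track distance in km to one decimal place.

89.7 km

V7: φ = +71.89067°, λ = -154.85083°
MS-24: φ = +70.27883°, λ = -163.98000°
BM-07: φ = +73.83850°, λ = -144.21483°
δ₁₃ = central angle V7→BM-07 = 0.064264 rad  (haversine)
θ₁₃ = bearing V7→BM-07 = 53.127°,  θ₁₂ = bearing V7→MS-24 = 245.796°
dₓₜ = R·arcsin(sin δ₁₃ · sin(θ₁₃ − θ₁₂)) = 6370·arcsin(0.06422·sin(-192.669°)) = 89.724 km
|dₓₜ| = 89.724 km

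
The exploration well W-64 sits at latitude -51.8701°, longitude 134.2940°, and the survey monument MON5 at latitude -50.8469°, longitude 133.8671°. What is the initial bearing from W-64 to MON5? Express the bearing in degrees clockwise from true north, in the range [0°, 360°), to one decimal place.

345.2°

Δλ = -0.4269°
y = sin Δλ · cos φ₂ = -0.004704
x = cos φ₁ sin φ₂ − sin φ₁ cos φ₂ cos Δλ = 0.017843
θ = atan2(y, x) = -14.7697° → 345.2303° (mod 360°)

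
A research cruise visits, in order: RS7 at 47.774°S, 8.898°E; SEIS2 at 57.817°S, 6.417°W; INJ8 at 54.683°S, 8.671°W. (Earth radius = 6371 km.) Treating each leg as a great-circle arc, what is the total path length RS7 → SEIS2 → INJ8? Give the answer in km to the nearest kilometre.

1887 km

RS7→SEIS2: c = 0.237345 rad, d = 1512.13 km
SEIS2→INJ8: c = 0.058895 rad, d = 375.22 km
Total = 1512.13 + 375.22 = 1887.35 km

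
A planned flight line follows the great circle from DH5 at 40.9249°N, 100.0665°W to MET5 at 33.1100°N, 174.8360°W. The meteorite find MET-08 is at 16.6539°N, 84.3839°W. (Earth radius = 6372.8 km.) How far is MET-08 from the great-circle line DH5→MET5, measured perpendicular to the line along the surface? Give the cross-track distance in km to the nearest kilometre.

1850 km

δ₁₃ = central angle DH5→MET-08 = 0.485023 rad  (haversine)
θ₁₃ = bearing DH5→MET-08 = 146.258°,  θ₁₂ = bearing DH5→MET5 = 288.383°
dₓₜ = R·arcsin(sin δ₁₃ · sin(θ₁₃ − θ₁₂)) = 6372.8·arcsin(0.46623·sin(-142.125°)) = -1850.009 km
|dₓₜ| = 1850.009 km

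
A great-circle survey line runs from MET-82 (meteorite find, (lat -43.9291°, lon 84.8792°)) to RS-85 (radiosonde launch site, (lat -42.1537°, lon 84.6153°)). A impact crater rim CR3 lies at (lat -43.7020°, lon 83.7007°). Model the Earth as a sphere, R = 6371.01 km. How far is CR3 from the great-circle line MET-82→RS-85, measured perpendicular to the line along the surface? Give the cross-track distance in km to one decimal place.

91.5 km

δ₁₃ = central angle MET-82→CR3 = 0.015362 rad  (haversine)
θ₁₃ = bearing MET-82→CR3 = 284.544°,  θ₁₂ = bearing MET-82→RS-85 = 353.710°
dₓₜ = R·arcsin(sin δ₁₃ · sin(θ₁₃ − θ₁₂)) = 6371.01·arcsin(0.01536·sin(-69.166°)) = -91.470 km
|dₓₜ| = 91.470 km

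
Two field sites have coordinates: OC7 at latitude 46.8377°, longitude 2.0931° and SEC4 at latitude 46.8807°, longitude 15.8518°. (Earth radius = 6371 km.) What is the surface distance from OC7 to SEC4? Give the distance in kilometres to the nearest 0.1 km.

1044.8 km

Δφ = 0.0430°,  Δλ = 13.7587°
a = sin²(Δφ/2) + cos φ₁ cos φ₂ sin²(Δλ/2) = 0.006708
c = 2·arcsin(√a) = 0.163994 rad = 9.3961°
d = R·c = 6371 × 0.163994 = 1044.8 km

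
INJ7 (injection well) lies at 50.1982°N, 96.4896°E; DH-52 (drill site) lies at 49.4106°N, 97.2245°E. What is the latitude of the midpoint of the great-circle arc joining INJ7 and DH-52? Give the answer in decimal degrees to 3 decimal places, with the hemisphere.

Bx = cos φ₂ cos Δλ = 0.650580,  By = cos φ₂ sin Δλ = 0.008345
φₘ = atan2(sin φ₁ + sin φ₂, √((cos φ₁ + Bx)² + By²)) = 49.80498°
λₘ = λ₁ + atan2(By, cos φ₁ + Bx) = 96.86004°

49.805°N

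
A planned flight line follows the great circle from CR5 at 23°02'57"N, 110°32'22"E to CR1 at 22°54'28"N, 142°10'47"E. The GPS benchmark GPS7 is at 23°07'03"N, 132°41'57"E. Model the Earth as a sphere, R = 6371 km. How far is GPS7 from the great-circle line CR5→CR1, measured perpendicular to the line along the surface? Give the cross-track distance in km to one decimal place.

CR5: φ = +23.04917°, λ = +110.53944°
CR1: φ = +22.90778°, λ = +142.17972°
GPS7: φ = +23.11750°, λ = +132.69917°
δ₁₃ = central angle CR5→GPS7 = 0.355451 rad  (haversine)
θ₁₃ = bearing CR5→GPS7 = 85.420°,  θ₁₂ = bearing CR5→CR1 = 83.959°
dₓₜ = R·arcsin(sin δ₁₃ · sin(θ₁₃ − θ₁₂)) = 6371·arcsin(0.34801·sin(1.461°)) = 56.535 km
|dₓₜ| = 56.535 km

56.5 km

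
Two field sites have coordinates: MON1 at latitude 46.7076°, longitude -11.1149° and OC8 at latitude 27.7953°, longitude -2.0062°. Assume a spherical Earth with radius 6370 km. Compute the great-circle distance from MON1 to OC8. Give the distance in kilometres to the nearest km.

Δφ = -18.9123°,  Δλ = 9.1087°
a = sin²(Δφ/2) + cos φ₁ cos φ₂ sin²(Δλ/2) = 0.030817
c = 2·arcsin(√a) = 0.352923 rad = 20.2210°
d = R·c = 6370 × 0.352923 = 2248.1 km

2248 km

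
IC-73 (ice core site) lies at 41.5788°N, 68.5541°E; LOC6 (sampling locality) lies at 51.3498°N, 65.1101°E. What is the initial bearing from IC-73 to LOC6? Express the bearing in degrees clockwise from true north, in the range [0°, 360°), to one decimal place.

347.6°

Δλ = -3.4440°
y = sin Δλ · cos φ₂ = -0.037519
x = cos φ₁ sin φ₂ − sin φ₁ cos φ₂ cos Δλ = 0.170459
θ = atan2(y, x) = -12.4133° → 347.5867° (mod 360°)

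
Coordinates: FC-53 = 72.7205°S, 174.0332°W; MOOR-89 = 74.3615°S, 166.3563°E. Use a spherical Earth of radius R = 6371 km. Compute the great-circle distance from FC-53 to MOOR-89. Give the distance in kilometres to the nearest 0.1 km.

Δφ = -1.6410°,  Δλ = -19.6105°
a = sin²(Δφ/2) + cos φ₁ cos φ₂ sin²(Δλ/2) = 0.002527
c = 2·arcsin(√a) = 0.100586 rad = 5.7632°
d = R·c = 6371 × 0.100586 = 640.8 km

640.8 km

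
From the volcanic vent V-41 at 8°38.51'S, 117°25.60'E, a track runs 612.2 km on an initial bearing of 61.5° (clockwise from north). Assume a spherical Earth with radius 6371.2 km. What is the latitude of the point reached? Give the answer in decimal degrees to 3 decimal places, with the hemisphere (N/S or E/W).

5.987°S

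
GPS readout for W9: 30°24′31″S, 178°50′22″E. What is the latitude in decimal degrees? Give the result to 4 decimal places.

30° + 24′/60 + 31″/3600 = 30 + 0.40000 + 0.00861 = 30.4086°

30.4086°S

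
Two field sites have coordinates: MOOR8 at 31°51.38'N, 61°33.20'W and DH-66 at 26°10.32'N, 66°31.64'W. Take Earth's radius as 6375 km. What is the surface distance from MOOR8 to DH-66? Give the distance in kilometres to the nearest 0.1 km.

796.1 km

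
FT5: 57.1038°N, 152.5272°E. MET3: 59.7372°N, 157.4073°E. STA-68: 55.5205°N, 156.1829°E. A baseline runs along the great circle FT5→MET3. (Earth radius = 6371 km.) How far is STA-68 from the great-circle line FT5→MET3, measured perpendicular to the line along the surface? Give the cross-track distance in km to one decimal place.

284.6 km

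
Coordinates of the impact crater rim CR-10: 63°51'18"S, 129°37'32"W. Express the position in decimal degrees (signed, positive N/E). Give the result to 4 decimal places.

lat: 63.8550° S → -63.8550°
lon: 129.6256° W → -129.6256°

-63.8550°, -129.6256°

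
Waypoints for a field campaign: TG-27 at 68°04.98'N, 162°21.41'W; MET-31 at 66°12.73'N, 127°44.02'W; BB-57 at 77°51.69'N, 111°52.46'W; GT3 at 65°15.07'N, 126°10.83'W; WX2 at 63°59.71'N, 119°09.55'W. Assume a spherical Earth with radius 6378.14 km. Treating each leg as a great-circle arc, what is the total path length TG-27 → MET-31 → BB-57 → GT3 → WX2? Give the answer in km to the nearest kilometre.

TG-27: φ = +68.08300°, λ = -162.35683°
MET-31: φ = +66.21217°, λ = -127.73367°
BB-57: φ = +77.86150°, λ = -111.87433°
GT3: φ = +65.25117°, λ = -126.18050°
WX2: φ = +63.99517°, λ = -119.15917°
TG-27→MET-31: c = 0.233751 rad, d = 1490.89 km
MET-31→BB-57: c = 0.218732 rad, d = 1395.11 km
BB-57→GT3: c = 0.232265 rad, d = 1481.42 km
GT3→WX2: c = 0.056872 rad, d = 362.74 km
Total = 1490.89 + 1395.11 + 1481.42 + 362.74 = 4730.16 km

4730 km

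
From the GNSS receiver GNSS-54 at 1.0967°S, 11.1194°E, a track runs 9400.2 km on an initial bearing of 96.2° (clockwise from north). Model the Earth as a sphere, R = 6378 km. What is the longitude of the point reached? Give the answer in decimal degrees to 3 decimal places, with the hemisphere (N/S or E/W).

δ = d/R = 9400.2/6378 = 1.473848 rad
φ₂ = arcsin(sin φ₁ cos δ + cos φ₁ sin δ cos θ)
   = arcsin(-0.01914·0.09680 + 0.99982·0.99530·-0.10800) = -6.27642°
λ₂ = λ₁ + atan2(sin θ sin δ cos φ₁, cos δ − sin φ₁ sin φ₂) = 95.65122°

95.651°E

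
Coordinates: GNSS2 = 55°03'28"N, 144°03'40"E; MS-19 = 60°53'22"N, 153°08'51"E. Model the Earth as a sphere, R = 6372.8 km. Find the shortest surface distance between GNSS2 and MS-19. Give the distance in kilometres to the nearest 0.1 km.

GNSS2: φ = +55.05778°, λ = +144.06111°
MS-19: φ = +60.88944°, λ = +153.14750°
Δφ = 5.8317°,  Δλ = 9.0864°
a = sin²(Δφ/2) + cos φ₁ cos φ₂ sin²(Δλ/2) = 0.004336
c = 2·arcsin(√a) = 0.131791 rad = 7.5511°
d = R·c = 6372.8 × 0.131791 = 839.9 km

839.9 km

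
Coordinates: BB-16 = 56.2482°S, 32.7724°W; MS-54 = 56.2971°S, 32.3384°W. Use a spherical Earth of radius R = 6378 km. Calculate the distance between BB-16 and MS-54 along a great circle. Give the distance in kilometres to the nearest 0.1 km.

27.4 km

Δφ = -0.0489°,  Δλ = 0.4340°
a = sin²(Δφ/2) + cos φ₁ cos φ₂ sin²(Δλ/2) = 0.000005
c = 2·arcsin(√a) = 0.004292 rad = 0.2459°
d = R·c = 6378 × 0.004292 = 27.4 km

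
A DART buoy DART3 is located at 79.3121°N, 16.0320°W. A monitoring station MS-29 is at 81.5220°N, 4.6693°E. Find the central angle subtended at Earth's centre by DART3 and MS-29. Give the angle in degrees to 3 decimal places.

Δφ = 2.2099°,  Δλ = 20.7013°
a = sin²(Δφ/2) + cos φ₁ cos φ₂ sin²(Δλ/2) = 0.001255
c = 2·arcsin(√a) = 0.070853 rad = 4.0596°

4.060°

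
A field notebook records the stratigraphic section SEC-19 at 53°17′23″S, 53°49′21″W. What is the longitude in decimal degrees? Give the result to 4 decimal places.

53.8225°W

53° + 49′/60 + 21″/3600 = 53 + 0.81667 + 0.00583 = 53.8225°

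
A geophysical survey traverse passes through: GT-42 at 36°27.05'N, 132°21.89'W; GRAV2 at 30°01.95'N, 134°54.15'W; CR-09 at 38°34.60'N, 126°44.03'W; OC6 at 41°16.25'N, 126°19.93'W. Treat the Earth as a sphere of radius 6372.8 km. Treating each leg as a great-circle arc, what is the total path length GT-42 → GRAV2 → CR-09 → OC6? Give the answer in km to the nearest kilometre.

GT-42: φ = +36.45083°, λ = -132.36483°
GRAV2: φ = +30.03250°, λ = -134.90250°
CR-09: φ = +38.57667°, λ = -126.73383°
OC6: φ = +41.27083°, λ = -126.33217°
GT-42→GRAV2: c = 0.117973 rad, d = 751.82 km
GRAV2→CR-09: c = 0.189838 rad, d = 1209.80 km
CR-09→OC6: c = 0.047328 rad, d = 301.61 km
Total = 751.82 + 1209.80 + 301.61 = 2263.23 km

2263 km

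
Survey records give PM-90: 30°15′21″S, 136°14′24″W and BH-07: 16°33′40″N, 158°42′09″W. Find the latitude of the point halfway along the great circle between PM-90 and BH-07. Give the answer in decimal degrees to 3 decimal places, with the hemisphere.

6.979°S

PM-90: φ = -30.25583°, λ = -136.24000°
BH-07: φ = +16.56111°, λ = -158.70250°
Bx = cos φ₂ cos Δλ = 0.885793,  By = cos φ₂ sin Δλ = -0.366229
φₘ = atan2(sin φ₁ + sin φ₂, √((cos φ₁ + Bx)² + By²)) = -6.97938°
λₘ = λ₁ + atan2(By, cos φ₁ + Bx) = -148.06268°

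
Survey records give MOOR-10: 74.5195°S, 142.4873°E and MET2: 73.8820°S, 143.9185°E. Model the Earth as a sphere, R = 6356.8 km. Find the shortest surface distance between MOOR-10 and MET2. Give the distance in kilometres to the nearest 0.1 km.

Δφ = 0.6375°,  Δλ = 1.4312°
a = sin²(Δφ/2) + cos φ₁ cos φ₂ sin²(Δλ/2) = 0.000043
c = 2·arcsin(√a) = 0.013040 rad = 0.7471°
d = R·c = 6356.8 × 0.013040 = 82.9 km

82.9 km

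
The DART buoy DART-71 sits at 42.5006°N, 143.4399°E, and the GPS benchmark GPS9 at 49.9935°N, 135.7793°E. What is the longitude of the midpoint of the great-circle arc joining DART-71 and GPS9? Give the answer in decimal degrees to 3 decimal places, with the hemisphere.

139.872°E

Bx = cos φ₂ cos Δλ = 0.637137,  By = cos φ₂ sin Δλ = -0.085698
φₘ = atan2(sin φ₁ + sin φ₂, √((cos φ₁ + Bx)² + By²)) = 46.31075°
λₘ = λ₁ + atan2(By, cos φ₁ + Bx) = 139.87196°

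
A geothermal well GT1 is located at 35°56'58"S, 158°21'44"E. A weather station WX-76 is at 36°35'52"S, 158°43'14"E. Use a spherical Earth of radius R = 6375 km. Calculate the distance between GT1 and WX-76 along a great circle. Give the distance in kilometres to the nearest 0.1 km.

79.0 km

GT1: φ = -35.94944°, λ = +158.36222°
WX-76: φ = -36.59778°, λ = +158.72056°
Δφ = -0.6483°,  Δλ = 0.3583°
a = sin²(Δφ/2) + cos φ₁ cos φ₂ sin²(Δλ/2) = 0.000038
c = 2·arcsin(√a) = 0.012388 rad = 0.7098°
d = R·c = 6375 × 0.012388 = 79.0 km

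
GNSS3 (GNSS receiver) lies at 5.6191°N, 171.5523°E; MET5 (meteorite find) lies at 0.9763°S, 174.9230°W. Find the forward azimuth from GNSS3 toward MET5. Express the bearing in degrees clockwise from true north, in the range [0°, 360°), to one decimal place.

115.6°

Δλ = 13.5247°
y = sin Δλ · cos φ₂ = 0.233831
x = cos φ₁ sin φ₂ − sin φ₁ cos φ₂ cos Δλ = -0.112143
θ = atan2(y, x) = 115.6219° → 115.6219° (mod 360°)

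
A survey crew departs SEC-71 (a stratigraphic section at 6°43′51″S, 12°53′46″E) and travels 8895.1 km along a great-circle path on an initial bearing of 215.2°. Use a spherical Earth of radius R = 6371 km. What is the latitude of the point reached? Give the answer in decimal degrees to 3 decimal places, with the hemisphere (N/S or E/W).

SEC-71: φ = -6.73083°, λ = +12.89611°
δ = d/R = 8895.1/6371 = 1.396186 rad
φ₂ = arcsin(sin φ₁ cos δ + cos φ₁ sin δ cos θ)
   = arcsin(-0.11721·0.17372 + 0.99311·0.98479·-0.81714) = -55.03824°
λ₂ = λ₁ + atan2(sin θ sin δ cos φ₁, cos δ − sin φ₁ sin φ₂) = -69.25940°

55.038°S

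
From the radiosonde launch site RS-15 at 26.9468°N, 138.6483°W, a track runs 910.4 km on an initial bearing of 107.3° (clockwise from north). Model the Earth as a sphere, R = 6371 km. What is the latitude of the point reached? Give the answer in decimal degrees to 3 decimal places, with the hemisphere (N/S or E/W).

24.255°N

δ = d/R = 910.4/6371 = 0.142898 rad
φ₂ = arcsin(sin φ₁ cos δ + cos φ₁ sin δ cos θ)
   = arcsin(0.45316·0.98981 + 0.89143·0.14241·-0.29737) = 24.25463°
λ₂ = λ₁ + atan2(sin θ sin δ cos φ₁, cos δ − sin φ₁ sin φ₂) = -130.07160°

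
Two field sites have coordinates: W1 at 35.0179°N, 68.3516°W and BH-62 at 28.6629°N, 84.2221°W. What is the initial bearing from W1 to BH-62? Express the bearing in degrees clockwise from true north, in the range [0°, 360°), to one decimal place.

249.1°

Δλ = -15.8705°
y = sin Δλ · cos φ₂ = -0.239953
x = cos φ₁ sin φ₂ − sin φ₁ cos φ₂ cos Δλ = -0.091496
θ = atan2(y, x) = -110.8722° → 249.1278° (mod 360°)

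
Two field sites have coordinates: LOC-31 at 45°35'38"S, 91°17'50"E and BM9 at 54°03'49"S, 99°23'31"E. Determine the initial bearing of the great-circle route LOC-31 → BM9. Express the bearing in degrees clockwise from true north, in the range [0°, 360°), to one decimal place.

LOC-31: φ = -45.59389°, λ = +91.29722°
BM9: φ = -54.06361°, λ = +99.39194°
Δλ = 8.0947°
y = sin Δλ · cos φ₂ = 0.082640
x = cos φ₁ sin φ₂ − sin φ₁ cos φ₂ cos Δλ = -0.151464
θ = atan2(y, x) = 151.3829° → 151.3829° (mod 360°)

151.4°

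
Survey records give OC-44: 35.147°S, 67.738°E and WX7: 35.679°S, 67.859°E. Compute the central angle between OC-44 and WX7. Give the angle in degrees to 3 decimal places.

0.541°

Δφ = -0.5320°,  Δλ = 0.1210°
a = sin²(Δφ/2) + cos φ₁ cos φ₂ sin²(Δλ/2) = 0.000022
c = 2·arcsin(√a) = 0.009443 rad = 0.5411°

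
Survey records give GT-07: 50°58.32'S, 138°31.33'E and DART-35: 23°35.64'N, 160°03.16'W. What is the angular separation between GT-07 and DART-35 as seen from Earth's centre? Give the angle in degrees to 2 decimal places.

92.00°

GT-07: φ = -50.97200°, λ = +138.52217°
DART-35: φ = +23.59400°, λ = -160.05267°
Δφ = 74.5660°,  Δλ = 61.4252°
a = sin²(Δφ/2) + cos φ₁ cos φ₂ sin²(Δλ/2) = 0.517460
c = 2·arcsin(√a) = 1.605724 rad = 92.0012°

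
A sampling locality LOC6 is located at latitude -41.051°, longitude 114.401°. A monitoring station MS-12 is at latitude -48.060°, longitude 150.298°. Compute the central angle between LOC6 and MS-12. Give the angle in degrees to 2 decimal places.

Δφ = -7.0090°,  Δλ = 35.8970°
a = sin²(Δφ/2) + cos φ₁ cos φ₂ sin²(Δλ/2) = 0.051600
c = 2·arcsin(√a) = 0.458315 rad = 26.2595°

26.26°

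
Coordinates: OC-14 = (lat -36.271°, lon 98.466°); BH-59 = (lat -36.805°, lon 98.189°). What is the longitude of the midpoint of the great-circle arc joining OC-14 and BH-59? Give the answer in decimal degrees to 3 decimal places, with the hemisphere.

98.328°E

Bx = cos φ₂ cos Δλ = 0.800670,  By = cos φ₂ sin Δλ = -0.003871
φₘ = atan2(sin φ₁ + sin φ₂, √((cos φ₁ + Bx)² + By²)) = -36.53808°
λₘ = λ₁ + atan2(By, cos φ₁ + Bx) = 98.32798°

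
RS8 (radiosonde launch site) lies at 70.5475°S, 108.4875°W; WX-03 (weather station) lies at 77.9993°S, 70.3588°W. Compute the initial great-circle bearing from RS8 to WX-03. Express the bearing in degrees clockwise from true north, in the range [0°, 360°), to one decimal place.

143.2°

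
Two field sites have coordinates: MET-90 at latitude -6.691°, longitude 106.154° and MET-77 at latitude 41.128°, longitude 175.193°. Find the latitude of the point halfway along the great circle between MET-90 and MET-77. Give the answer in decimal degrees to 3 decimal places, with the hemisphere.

20.529°N

Bx = cos φ₂ cos Δλ = 0.269459,  By = cos φ₂ sin Δλ = 0.703396
φₘ = atan2(sin φ₁ + sin φ₂, √((cos φ₁ + Bx)² + By²)) = 20.52898°
λₘ = λ₁ + atan2(By, cos φ₁ + Bx) = 135.27529°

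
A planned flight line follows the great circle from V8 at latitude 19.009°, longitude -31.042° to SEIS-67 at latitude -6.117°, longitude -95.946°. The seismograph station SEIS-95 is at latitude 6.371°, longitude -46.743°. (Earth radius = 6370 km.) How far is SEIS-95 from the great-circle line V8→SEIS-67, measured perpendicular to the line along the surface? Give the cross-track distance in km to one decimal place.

837.4 km

δ₁₃ = central angle V8→SEIS-95 = 0.346074 rad  (haversine)
θ₁₃ = bearing V8→SEIS-95 = 232.454°,  θ₁₂ = bearing V8→SEIS-67 = 255.188°
dₓₜ = R·arcsin(sin δ₁₃ · sin(θ₁₃ − θ₁₂)) = 6370·arcsin(0.33921·sin(-22.734°)) = -837.435 km
|dₓₜ| = 837.435 km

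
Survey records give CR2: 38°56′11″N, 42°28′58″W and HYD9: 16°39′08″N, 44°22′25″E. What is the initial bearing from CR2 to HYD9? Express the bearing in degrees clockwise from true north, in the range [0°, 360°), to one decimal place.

CR2: φ = +38.93639°, λ = -42.48278°
HYD9: φ = +16.65222°, λ = +44.37361°
Δλ = 86.8564°
y = sin Δλ · cos φ₂ = 0.956620
x = cos φ₁ sin φ₂ − sin φ₁ cos φ₂ cos Δλ = 0.189882
θ = atan2(y, x) = 78.7731° → 78.7731° (mod 360°)

78.8°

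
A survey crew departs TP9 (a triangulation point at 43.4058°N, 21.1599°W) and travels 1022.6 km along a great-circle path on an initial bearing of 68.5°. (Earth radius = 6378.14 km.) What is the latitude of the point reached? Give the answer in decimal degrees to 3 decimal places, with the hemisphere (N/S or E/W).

46.125°N

δ = d/R = 1022.6/6378.14 = 0.160329 rad
φ₂ = arcsin(sin φ₁ cos δ + cos φ₁ sin δ cos θ)
   = arcsin(0.68716·0.98717 + 0.72651·0.15964·0.36650) = 46.12515°
λ₂ = λ₁ + atan2(sin θ sin δ cos φ₁, cos δ − sin φ₁ sin φ₂) = -8.78490°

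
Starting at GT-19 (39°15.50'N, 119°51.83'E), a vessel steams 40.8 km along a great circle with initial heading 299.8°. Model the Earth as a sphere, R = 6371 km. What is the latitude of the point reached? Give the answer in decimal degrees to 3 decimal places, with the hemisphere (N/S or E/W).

39.440°N

GT-19: φ = +39.25833°, λ = +119.86383°
δ = d/R = 40.8/6371 = 0.006404 rad
φ₂ = arcsin(sin φ₁ cos δ + cos φ₁ sin δ cos θ)
   = arcsin(0.63282·0.99998 + 0.77430·0.00640·0.49697) = 39.43996°
λ₂ = λ₁ + atan2(sin θ sin δ cos φ₁, cos δ − sin φ₁ sin φ₂) = 119.45155°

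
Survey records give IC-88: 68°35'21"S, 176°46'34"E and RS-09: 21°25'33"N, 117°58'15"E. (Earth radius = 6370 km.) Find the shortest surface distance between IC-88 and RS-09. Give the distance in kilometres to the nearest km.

11056 km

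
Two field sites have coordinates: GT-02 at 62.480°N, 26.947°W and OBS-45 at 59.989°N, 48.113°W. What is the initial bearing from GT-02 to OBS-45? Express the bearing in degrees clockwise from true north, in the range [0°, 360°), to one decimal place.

265.7°

Δλ = -21.1660°
y = sin Δλ · cos φ₂ = -0.180596
x = cos φ₁ sin φ₂ − sin φ₁ cos φ₂ cos Δλ = -0.013538
θ = atan2(y, x) = -94.2871° → 265.7129° (mod 360°)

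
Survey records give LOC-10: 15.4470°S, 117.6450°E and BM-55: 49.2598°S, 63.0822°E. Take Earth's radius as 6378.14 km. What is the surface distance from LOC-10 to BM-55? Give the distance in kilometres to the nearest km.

Δφ = -33.8128°,  Δλ = -54.5628°
a = sin²(Δφ/2) + cos φ₁ cos φ₂ sin²(Δλ/2) = 0.216731
c = 2·arcsin(√a) = 0.968498 rad = 55.4909°
d = R·c = 6378.14 × 0.968498 = 6177.2 km

6177 km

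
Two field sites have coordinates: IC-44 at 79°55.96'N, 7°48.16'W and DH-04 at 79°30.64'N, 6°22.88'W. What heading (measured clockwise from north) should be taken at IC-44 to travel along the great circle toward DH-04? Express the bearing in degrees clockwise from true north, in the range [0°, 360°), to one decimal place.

IC-44: φ = +79.93267°, λ = -7.80267°
DH-04: φ = +79.51067°, λ = -6.38133°
Δλ = 1.4213°
y = sin Δλ · cos φ₂ = 0.004516
x = cos φ₁ sin φ₂ − sin φ₁ cos φ₂ cos Δλ = -0.007310
θ = atan2(y, x) = 148.2948° → 148.2948° (mod 360°)

148.3°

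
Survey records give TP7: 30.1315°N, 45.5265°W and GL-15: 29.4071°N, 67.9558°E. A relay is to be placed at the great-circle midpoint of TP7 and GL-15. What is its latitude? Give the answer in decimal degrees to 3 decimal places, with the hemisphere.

46.205°N

Bx = cos φ₂ cos Δλ = -0.347125,  By = cos φ₂ sin Δλ = 0.799007
φₘ = atan2(sin φ₁ + sin φ₂, √((cos φ₁ + Bx)² + By²)) = 46.20479°
λₘ = λ₁ + atan2(By, cos φ₁ + Bx) = 11.53054°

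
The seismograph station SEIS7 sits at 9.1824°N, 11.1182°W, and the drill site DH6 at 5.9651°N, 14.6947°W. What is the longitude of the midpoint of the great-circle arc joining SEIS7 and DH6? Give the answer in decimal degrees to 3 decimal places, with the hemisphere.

12.913°W

Bx = cos φ₂ cos Δλ = 0.992648,  By = cos φ₂ sin Δλ = -0.062043
φₘ = atan2(sin φ₁ + sin φ₂, √((cos φ₁ + Bx)² + By²)) = 7.57740°
λₘ = λ₁ + atan2(By, cos φ₁ + Bx) = -12.91313°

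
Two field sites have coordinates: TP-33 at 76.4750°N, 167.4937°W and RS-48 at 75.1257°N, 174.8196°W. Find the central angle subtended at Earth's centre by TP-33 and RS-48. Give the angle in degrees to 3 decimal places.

Δφ = -1.3493°,  Δλ = -7.3259°
a = sin²(Δφ/2) + cos φ₁ cos φ₂ sin²(Δλ/2) = 0.000384
c = 2·arcsin(√a) = 0.039178 rad = 2.2447°

2.245°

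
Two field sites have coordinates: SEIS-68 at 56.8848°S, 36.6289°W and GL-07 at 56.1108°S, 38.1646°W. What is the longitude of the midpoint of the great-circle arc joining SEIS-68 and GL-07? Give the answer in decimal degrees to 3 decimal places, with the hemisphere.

37.405°W

Bx = cos φ₂ cos Δλ = 0.557388,  By = cos φ₂ sin Δλ = -0.014943
φₘ = atan2(sin φ₁ + sin φ₂, √((cos φ₁ + Bx)² + By²)) = -56.50017°
λₘ = λ₁ + atan2(By, cos φ₁ + Bx) = -37.40459°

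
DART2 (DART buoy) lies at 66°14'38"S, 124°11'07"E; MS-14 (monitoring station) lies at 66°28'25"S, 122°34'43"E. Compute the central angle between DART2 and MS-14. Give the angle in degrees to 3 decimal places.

0.684°

DART2: φ = -66.24389°, λ = +124.18528°
MS-14: φ = -66.47361°, λ = +122.57861°
Δφ = -0.2297°,  Δλ = -1.6067°
a = sin²(Δφ/2) + cos φ₁ cos φ₂ sin²(Δλ/2) = 0.000036
c = 2·arcsin(√a) = 0.011938 rad = 0.6840°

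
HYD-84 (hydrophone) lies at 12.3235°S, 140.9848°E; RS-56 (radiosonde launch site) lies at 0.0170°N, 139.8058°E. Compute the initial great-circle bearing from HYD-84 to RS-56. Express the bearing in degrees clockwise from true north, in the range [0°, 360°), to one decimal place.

354.5°

Δλ = -1.1790°
y = sin Δλ · cos φ₂ = -0.020576
x = cos φ₁ sin φ₂ − sin φ₁ cos φ₂ cos Δλ = 0.213676
θ = atan2(y, x) = -5.5004° → 354.4996° (mod 360°)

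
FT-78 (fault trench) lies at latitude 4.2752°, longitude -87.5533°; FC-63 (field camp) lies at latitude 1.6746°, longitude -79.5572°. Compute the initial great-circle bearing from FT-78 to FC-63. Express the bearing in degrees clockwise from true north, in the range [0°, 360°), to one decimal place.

107.8°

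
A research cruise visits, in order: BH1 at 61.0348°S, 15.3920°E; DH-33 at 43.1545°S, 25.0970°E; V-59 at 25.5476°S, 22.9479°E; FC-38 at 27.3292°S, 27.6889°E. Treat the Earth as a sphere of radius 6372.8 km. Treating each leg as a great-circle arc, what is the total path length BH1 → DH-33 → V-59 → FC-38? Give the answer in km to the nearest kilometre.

BH1→DH-33: c = 0.328138 rad, d = 2091.16 km
DH-33→V-59: c = 0.308825 rad, d = 1968.08 km
V-59→FC-38: c = 0.080344 rad, d = 512.01 km
Total = 2091.16 + 1968.08 + 512.01 = 4571.25 km

4571 km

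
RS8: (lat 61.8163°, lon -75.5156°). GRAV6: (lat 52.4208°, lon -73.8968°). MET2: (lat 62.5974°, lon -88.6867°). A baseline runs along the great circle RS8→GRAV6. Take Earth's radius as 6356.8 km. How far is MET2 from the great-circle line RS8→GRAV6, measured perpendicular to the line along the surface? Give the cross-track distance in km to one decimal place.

647.8 km

δ₁₃ = central angle RS8→MET2 = 0.107859 rad  (haversine)
θ₁₃ = bearing RS8→MET2 = 283.048°,  θ₁₂ = bearing RS8→GRAV6 = 173.968°
dₓₜ = R·arcsin(sin δ₁₃ · sin(θ₁₃ − θ₁₂)) = 6356.8·arcsin(0.10765·sin(109.080°)) = 647.833 km
|dₓₜ| = 647.833 km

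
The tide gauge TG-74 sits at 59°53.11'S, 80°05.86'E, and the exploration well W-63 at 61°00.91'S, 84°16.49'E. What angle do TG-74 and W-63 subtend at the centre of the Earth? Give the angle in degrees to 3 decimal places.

TG-74: φ = -59.88517°, λ = +80.09767°
W-63: φ = -61.01517°, λ = +84.27483°
Δφ = -1.1300°,  Δλ = 4.1772°
a = sin²(Δφ/2) + cos φ₁ cos φ₂ sin²(Δλ/2) = 0.000420
c = 2·arcsin(√a) = 0.040999 rad = 2.3491°

2.349°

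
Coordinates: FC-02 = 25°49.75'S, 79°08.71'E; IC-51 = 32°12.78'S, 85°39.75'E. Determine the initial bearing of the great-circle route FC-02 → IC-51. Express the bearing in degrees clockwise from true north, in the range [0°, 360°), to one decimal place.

FC-02: φ = -25.82917°, λ = +79.14517°
IC-51: φ = -32.21300°, λ = +85.66250°
Δλ = 6.5173°
y = sin Δλ · cos φ₂ = 0.096032
x = cos φ₁ sin φ₂ − sin φ₁ cos φ₂ cos Δλ = -0.113571
θ = atan2(y, x) = 139.7830° → 139.7830° (mod 360°)

139.8°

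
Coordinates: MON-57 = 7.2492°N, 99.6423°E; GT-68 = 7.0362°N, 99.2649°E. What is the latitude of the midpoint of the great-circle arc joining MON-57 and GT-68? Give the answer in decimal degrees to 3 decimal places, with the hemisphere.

7.143°N

Bx = cos φ₂ cos Δλ = 0.992447,  By = cos φ₂ sin Δλ = -0.006537
φₘ = atan2(sin φ₁ + sin φ₂, √((cos φ₁ + Bx)² + By²)) = 7.14274°
λₘ = λ₁ + atan2(By, cos φ₁ + Bx) = 99.45356°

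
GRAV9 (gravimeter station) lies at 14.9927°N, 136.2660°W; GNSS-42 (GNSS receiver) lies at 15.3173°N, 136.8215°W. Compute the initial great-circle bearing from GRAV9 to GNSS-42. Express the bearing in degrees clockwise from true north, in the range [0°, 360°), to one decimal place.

Δλ = -0.5555°
y = sin Δλ · cos φ₂ = -0.009351
x = cos φ₁ sin φ₂ − sin φ₁ cos φ₂ cos Δλ = 0.005677
θ = atan2(y, x) = -58.7372° → 301.2628° (mod 360°)

301.3°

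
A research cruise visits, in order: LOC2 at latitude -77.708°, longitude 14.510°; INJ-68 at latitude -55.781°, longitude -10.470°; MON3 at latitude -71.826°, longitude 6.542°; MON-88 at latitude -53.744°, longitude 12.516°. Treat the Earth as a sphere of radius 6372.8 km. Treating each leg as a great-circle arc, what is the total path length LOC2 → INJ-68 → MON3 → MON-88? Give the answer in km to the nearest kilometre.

6609 km

LOC2→INJ-68: c = 0.411652 rad, d = 2623.38 km
INJ-68→MON3: c = 0.306584 rad, d = 1953.80 km
MON3→MON-88: c = 0.318802 rad, d = 2031.66 km
Total = 2623.38 + 1953.80 + 2031.66 = 6608.84 km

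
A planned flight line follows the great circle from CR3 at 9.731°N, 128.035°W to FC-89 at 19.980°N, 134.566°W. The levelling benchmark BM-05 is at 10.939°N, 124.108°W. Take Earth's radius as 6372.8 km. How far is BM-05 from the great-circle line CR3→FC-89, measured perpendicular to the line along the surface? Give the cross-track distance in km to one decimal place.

438.4 km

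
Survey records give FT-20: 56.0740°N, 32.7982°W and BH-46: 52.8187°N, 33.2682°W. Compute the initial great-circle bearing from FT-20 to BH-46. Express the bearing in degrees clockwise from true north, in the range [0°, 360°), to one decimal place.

185.0°

Δλ = -0.4700°
y = sin Δλ · cos φ₂ = -0.004957
x = cos φ₁ sin φ₂ − sin φ₁ cos φ₂ cos Δλ = -0.056768
θ = atan2(y, x) = -175.0092° → 184.9908° (mod 360°)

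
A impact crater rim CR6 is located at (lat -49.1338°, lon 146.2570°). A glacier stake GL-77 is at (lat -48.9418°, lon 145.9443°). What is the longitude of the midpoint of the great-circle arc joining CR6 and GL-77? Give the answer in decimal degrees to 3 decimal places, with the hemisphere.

146.100°E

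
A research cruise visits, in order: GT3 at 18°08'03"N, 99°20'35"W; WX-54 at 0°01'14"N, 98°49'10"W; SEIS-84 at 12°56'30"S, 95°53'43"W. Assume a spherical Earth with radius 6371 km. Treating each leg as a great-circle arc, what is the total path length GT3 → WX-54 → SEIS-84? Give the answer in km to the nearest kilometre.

3492 km

GT3: φ = +18.13417°, λ = -99.34306°
WX-54: φ = +0.02056°, λ = -98.81944°
SEIS-84: φ = -12.94167°, λ = -95.89528°
GT3→WX-54: c = 0.316270 rad, d = 2014.95 km
WX-54→SEIS-84: c = 0.231823 rad, d = 1476.94 km
Total = 2014.95 + 1476.94 = 3491.90 km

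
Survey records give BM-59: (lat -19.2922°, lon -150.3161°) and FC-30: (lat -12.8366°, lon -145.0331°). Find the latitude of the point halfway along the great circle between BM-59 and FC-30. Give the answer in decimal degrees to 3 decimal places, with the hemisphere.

Bx = cos φ₂ cos Δλ = 0.970866,  By = cos φ₂ sin Δλ = 0.089774
φₘ = atan2(sin φ₁ + sin φ₂, √((cos φ₁ + Bx)² + By²)) = -16.08060°
λₘ = λ₁ + atan2(By, cos φ₁ + Bx) = -147.63167°

16.081°S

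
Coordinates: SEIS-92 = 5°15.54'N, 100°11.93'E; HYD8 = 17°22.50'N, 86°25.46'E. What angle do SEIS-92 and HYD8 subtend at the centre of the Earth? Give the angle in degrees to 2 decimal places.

18.12°

SEIS-92: φ = +5.25900°, λ = +100.19883°
HYD8: φ = +17.37500°, λ = +86.42433°
Δφ = 12.1160°,  Δλ = -13.7745°
a = sin²(Δφ/2) + cos φ₁ cos φ₂ sin²(Δλ/2) = 0.024804
c = 2·arcsin(√a) = 0.316300 rad = 18.1227°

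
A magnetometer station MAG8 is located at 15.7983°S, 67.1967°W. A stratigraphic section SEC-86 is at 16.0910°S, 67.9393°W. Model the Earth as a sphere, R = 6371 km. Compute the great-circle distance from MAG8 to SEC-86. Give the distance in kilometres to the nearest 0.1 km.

Δφ = -0.2927°,  Δλ = -0.7426°
a = sin²(Δφ/2) + cos φ₁ cos φ₂ sin²(Δλ/2) = 0.000045
c = 2·arcsin(√a) = 0.013469 rad = 0.7717°
d = R·c = 6371 × 0.013469 = 85.8 km

85.8 km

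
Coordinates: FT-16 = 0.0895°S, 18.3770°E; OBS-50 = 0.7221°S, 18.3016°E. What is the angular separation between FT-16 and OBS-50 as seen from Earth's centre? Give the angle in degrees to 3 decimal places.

Δφ = -0.6326°,  Δλ = -0.0754°
a = sin²(Δφ/2) + cos φ₁ cos φ₂ sin²(Δλ/2) = 0.000031
c = 2·arcsin(√a) = 0.011119 rad = 0.6371°

0.637°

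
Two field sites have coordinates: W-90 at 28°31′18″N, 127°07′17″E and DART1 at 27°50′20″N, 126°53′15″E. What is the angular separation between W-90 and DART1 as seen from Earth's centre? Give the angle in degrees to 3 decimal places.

W-90: φ = +28.52167°, λ = +127.12139°
DART1: φ = +27.83889°, λ = +126.88750°
Δφ = -0.6828°,  Δλ = -0.2339°
a = sin²(Δφ/2) + cos φ₁ cos φ₂ sin²(Δλ/2) = 0.000039
c = 2·arcsin(√a) = 0.012448 rad = 0.7132°

0.713°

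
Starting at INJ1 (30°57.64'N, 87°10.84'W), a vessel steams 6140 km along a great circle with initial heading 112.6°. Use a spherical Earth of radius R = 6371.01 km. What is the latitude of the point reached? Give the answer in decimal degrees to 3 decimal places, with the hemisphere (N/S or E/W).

INJ1: φ = +30.96067°, λ = -87.18067°
δ = d/R = 6140/6371.01 = 0.963740 rad
φ₂ = arcsin(sin φ₁ cos δ + cos φ₁ sin δ cos θ)
   = arcsin(0.51445·0.57045 + 0.85752·0.82133·-0.38430) = 1.30682°
λ₂ = λ₁ + atan2(sin θ sin δ cos φ₁, cos δ − sin φ₁ sin φ₂) = -37.85218°

1.307°N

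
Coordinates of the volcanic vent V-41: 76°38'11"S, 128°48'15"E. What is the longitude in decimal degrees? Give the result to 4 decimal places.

128.8042°E

128° + 48′/60 + 15″/3600 = 128 + 0.80000 + 0.00417 = 128.8042°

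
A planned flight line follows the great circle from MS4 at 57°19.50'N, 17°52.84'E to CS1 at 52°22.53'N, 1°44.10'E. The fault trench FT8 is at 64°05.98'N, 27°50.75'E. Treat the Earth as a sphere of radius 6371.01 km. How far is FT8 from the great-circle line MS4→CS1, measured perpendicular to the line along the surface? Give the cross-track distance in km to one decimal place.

MS4: φ = +57.32500°, λ = +17.88067°
CS1: φ = +52.37550°, λ = +1.73500°
FT8: φ = +64.09967°, λ = +27.84583°
δ₁₃ = central angle MS4→FT8 = 0.145318 rad  (haversine)
θ₁₃ = bearing MS4→FT8 = 31.467°,  θ₁₂ = bearing MS4→CS1 = 248.752°
dₓₜ = R·arcsin(sin δ₁₃ · sin(θ₁₃ − θ₁₂)) = 6371.01·arcsin(0.14481·sin(-217.286°)) = 559.600 km
|dₓₜ| = 559.600 km

559.6 km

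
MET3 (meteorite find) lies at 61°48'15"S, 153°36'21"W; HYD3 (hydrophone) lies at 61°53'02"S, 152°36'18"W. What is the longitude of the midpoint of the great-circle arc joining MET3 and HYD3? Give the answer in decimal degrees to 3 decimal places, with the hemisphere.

MET3: φ = -61.80417°, λ = -153.60583°
HYD3: φ = -61.88389°, λ = -152.60500°
Bx = cos φ₂ cos Δλ = 0.471188,  By = cos φ₂ sin Δλ = 0.008231
φₘ = atan2(sin φ₁ + sin φ₂, √((cos φ₁ + Bx)² + By²)) = -61.84494°
λₘ = λ₁ + atan2(By, cos φ₁ + Bx) = -153.10607°

153.106°W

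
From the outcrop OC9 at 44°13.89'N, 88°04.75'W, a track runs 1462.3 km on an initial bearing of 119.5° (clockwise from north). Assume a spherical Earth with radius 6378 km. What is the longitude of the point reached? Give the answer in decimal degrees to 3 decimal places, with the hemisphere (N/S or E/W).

73.776°W

OC9: φ = +44.23150°, λ = -88.07917°
δ = d/R = 1462.3/6378 = 0.229272 rad
φ₂ = arcsin(sin φ₁ cos δ + cos φ₁ sin δ cos θ)
   = arcsin(0.69756·0.97383 + 0.71653·0.22727·-0.49242) = 36.80668°
λ₂ = λ₁ + atan2(sin θ sin δ cos φ₁, cos δ − sin φ₁ sin φ₂) = -73.77604°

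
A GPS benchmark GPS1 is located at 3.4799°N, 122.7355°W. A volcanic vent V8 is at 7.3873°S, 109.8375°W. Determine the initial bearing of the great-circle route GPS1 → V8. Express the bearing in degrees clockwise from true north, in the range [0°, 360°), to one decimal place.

Δλ = 12.8980°
y = sin Δλ · cos φ₂ = 0.221363
x = cos φ₁ sin φ₂ − sin φ₁ cos φ₂ cos Δλ = -0.187015
θ = atan2(y, x) = 130.1921° → 130.1921° (mod 360°)

130.2°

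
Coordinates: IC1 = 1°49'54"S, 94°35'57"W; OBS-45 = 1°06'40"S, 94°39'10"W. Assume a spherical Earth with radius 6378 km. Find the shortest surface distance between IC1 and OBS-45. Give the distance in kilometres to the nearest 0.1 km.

80.4 km

IC1: φ = -1.83167°, λ = -94.59917°
OBS-45: φ = -1.11111°, λ = -94.65278°
Δφ = 0.7206°,  Δλ = -0.0536°
a = sin²(Δφ/2) + cos φ₁ cos φ₂ sin²(Δλ/2) = 0.000040
c = 2·arcsin(√a) = 0.012611 rad = 0.7225°
d = R·c = 6378 × 0.012611 = 80.4 km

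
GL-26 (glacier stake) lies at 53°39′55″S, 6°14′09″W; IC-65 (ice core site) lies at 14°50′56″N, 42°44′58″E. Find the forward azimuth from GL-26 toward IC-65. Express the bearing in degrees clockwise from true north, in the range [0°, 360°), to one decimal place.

47.7°

GL-26: φ = -53.66528°, λ = -6.23583°
IC-65: φ = +14.84889°, λ = +42.74944°
Δλ = 48.9853°
y = sin Δλ · cos φ₂ = 0.729343
x = cos φ₁ sin φ₂ − sin φ₁ cos φ₂ cos Δλ = 0.662844
θ = atan2(y, x) = 47.7347° → 47.7347° (mod 360°)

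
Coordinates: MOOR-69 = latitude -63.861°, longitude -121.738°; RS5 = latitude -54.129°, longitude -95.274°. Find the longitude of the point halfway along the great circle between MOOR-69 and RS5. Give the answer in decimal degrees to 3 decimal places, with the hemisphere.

106.598°W

Bx = cos φ₂ cos Δλ = 0.524562,  By = cos φ₂ sin Δλ = 0.261126
φₘ = atan2(sin φ₁ + sin φ₂, √((cos φ₁ + Bx)² + By²)) = -59.65749°
λₘ = λ₁ + atan2(By, cos φ₁ + Bx) = -106.59826°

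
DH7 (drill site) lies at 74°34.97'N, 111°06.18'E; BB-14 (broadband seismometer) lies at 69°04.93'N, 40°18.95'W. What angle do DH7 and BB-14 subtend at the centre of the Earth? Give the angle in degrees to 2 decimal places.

DH7: φ = +74.58283°, λ = +111.10300°
BB-14: φ = +69.08217°, λ = -40.31583°
Δφ = -5.5007°,  Δλ = -151.4188°
a = sin²(Δφ/2) + cos φ₁ cos φ₂ sin²(Δλ/2) = 0.091434
c = 2·arcsin(√a) = 0.614377 rad = 35.2012°

35.20°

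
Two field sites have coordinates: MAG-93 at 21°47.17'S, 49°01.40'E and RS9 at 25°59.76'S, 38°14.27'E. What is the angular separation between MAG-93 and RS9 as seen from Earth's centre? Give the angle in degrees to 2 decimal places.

10.72°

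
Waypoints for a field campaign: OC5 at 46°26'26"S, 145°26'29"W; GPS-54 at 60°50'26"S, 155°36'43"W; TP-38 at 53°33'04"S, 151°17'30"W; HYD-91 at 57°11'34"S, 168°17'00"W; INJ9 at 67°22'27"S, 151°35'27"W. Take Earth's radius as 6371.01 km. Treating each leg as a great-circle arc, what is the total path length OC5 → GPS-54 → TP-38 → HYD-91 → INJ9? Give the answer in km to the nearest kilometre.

OC5: φ = -46.44056°, λ = -145.44139°
GPS-54: φ = -60.84056°, λ = -155.61194°
TP-38: φ = -53.55111°, λ = -151.29167°
HYD-91: φ = -57.19278°, λ = -168.28333°
INJ9: φ = -67.37417°, λ = -151.59083°
OC5→GPS-54: c = 0.271733 rad, d = 1731.21 km
GPS-54→TP-38: c = 0.133551 rad, d = 850.85 km
TP-38→HYD-91: c = 0.179522 rad, d = 1143.73 km
HYD-91→INJ9: c = 0.221953 rad, d = 1414.07 km
Total = 1731.21 + 850.85 + 1143.73 + 1414.07 = 5139.87 km

5140 km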